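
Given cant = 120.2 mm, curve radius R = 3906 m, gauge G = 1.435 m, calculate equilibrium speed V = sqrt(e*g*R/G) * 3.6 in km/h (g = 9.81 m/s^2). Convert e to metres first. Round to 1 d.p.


Convert cant: e = 120.2 mm = 0.1202 m
V_ms = sqrt(0.1202 * 9.81 * 3906 / 1.435)
V_ms = sqrt(3209.621444) = 56.6535 m/s
V = 56.6535 * 3.6 = 204.0 km/h

204.0


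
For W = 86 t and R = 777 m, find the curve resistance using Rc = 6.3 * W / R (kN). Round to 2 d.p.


Rc = 6.3 * W / R
Rc = 6.3 * 86 / 777
Rc = 541.8 / 777
Rc = 0.70 kN

0.70


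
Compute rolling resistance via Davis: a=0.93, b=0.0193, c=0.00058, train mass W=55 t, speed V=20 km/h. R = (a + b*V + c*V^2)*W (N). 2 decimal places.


b*V = 0.0193 * 20 = 0.386
c*V^2 = 0.00058 * 400 = 0.232
R_per_t = 0.93 + 0.386 + 0.232 = 1.548 N/t
R_total = 1.548 * 55 = 85.14 N

85.14


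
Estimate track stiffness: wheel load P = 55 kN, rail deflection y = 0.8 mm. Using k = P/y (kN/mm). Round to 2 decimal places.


Track stiffness k = P / y
k = 55 / 0.8
k = 68.75 kN/mm

68.75


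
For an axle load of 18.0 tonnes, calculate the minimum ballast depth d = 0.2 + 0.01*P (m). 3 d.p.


d = 0.2 + 0.01 * 18.0
d = 0.2 + 0.18
d = 0.380 m

0.380


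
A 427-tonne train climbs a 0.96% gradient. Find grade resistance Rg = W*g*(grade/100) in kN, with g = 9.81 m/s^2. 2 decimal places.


Rg = W * 9.81 * grade / 100
Rg = 427 * 9.81 * 0.96 / 100
Rg = 4188.87 * 0.0096
Rg = 40.21 kN

40.21


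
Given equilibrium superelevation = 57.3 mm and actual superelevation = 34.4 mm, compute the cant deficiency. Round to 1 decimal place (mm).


Cant deficiency = equilibrium cant - actual cant
CD = 57.3 - 34.4
CD = 22.9 mm

22.9


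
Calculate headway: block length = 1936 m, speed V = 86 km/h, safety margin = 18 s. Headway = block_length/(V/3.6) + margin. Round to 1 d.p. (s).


V = 86 / 3.6 = 23.8889 m/s
Block traversal time = 1936 / 23.8889 = 81.0419 s
Headway = 81.0419 + 18
Headway = 99.0 s

99.0


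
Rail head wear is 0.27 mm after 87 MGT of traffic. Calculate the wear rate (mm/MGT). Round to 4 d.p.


Wear rate = total wear / cumulative tonnage
Rate = 0.27 / 87
Rate = 0.0031 mm/MGT

0.0031


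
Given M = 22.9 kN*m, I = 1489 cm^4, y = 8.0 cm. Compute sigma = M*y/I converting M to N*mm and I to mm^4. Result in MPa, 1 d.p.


Convert units:
M = 22.9 kN*m = 22900000 N*mm
y = 8.0 cm = 80 mm
I = 1489 cm^4 = 14890000 mm^4
sigma = 22900000 * 80 / 14890000
sigma = 123.0 MPa

123.0


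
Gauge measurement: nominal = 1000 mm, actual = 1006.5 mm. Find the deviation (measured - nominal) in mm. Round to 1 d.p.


Deviation = measured - nominal
Deviation = 1006.5 - 1000
Deviation = 6.5 mm

6.5


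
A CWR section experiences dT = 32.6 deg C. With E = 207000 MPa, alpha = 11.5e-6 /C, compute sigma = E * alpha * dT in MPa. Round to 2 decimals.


sigma = E * alpha * dT
sigma = 207000 * 11.5e-6 * 32.6
sigma = 2.3805 * 32.6
sigma = 77.60 MPa

77.60


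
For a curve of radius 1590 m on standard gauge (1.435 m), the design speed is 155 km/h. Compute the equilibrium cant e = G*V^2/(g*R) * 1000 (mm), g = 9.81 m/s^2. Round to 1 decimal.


Convert speed: V = 155 / 3.6 = 43.0556 m/s
Apply formula: e = 1.435 * 43.0556^2 / (9.81 * 1590)
e = 1.435 * 1853.7809 / 15597.9
e = 0.170547 m = 170.5 mm

170.5


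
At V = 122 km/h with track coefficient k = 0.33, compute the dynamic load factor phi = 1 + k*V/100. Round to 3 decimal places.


phi = 1 + k * V / 100
phi = 1 + 0.33 * 122 / 100
phi = 1 + 0.4026
phi = 1.403

1.403


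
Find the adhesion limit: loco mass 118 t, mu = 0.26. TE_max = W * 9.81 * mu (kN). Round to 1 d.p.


TE_max = W * g * mu
TE_max = 118 * 9.81 * 0.26
TE_max = 1157.58 * 0.26
TE_max = 301.0 kN

301.0


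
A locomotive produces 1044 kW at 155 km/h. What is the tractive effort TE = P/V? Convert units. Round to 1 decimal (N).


Convert: P = 1044 kW = 1044000 W
V = 155 / 3.6 = 43.0556 m/s
TE = 1044000 / 43.0556
TE = 24247.7 N

24247.7


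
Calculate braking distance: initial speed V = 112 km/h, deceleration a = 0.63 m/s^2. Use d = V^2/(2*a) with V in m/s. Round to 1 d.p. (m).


Convert speed: V = 112 / 3.6 = 31.1111 m/s
V^2 = 967.9012
d = 967.9012 / (2 * 0.63)
d = 967.9012 / 1.26
d = 768.2 m

768.2


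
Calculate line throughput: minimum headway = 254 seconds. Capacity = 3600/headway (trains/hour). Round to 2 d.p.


Capacity = 3600 / headway
Capacity = 3600 / 254
Capacity = 14.17 trains/hour

14.17


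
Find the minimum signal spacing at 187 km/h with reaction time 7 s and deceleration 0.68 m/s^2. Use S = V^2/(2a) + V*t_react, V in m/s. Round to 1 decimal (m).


V = 187 / 3.6 = 51.9444 m/s
Braking distance = 51.9444^2 / (2*0.68) = 1983.9892 m
Sighting distance = 51.9444 * 7 = 363.6111 m
S = 1983.9892 + 363.6111 = 2347.6 m

2347.6


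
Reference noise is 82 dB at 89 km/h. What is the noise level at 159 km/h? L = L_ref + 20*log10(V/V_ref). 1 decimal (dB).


V/V_ref = 159 / 89 = 1.786517
log10(1.786517) = 0.252007
20 * 0.252007 = 5.0401
L = 82 + 5.0401 = 87.0 dB

87.0


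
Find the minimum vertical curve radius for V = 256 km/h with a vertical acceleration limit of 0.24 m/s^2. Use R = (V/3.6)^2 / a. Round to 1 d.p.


Convert speed: V = 256 / 3.6 = 71.1111 m/s
V^2 = 5056.7901 m^2/s^2
R_v = 5056.7901 / 0.24
R_v = 21070.0 m

21070.0


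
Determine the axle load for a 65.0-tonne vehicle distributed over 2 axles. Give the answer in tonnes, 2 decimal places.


Load per axle = total weight / number of axles
Load = 65.0 / 2
Load = 32.50 tonnes

32.50


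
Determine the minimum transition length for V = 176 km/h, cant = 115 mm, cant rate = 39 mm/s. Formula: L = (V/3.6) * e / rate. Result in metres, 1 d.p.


Convert speed: V = 176 / 3.6 = 48.8889 m/s
L = 48.8889 * 115 / 39
L = 5622.2222 / 39
L = 144.2 m

144.2


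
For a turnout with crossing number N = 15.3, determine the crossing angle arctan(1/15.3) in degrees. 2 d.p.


1/N = 1/15.3 = 0.065359
angle = arctan(0.065359) = 0.065267 rad
angle = 0.065267 * 180/pi = 3.74 degrees

3.74


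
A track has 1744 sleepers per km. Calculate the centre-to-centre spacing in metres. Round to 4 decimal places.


Spacing = 1000 m / number of sleepers
Spacing = 1000 / 1744
Spacing = 0.5734 m

0.5734


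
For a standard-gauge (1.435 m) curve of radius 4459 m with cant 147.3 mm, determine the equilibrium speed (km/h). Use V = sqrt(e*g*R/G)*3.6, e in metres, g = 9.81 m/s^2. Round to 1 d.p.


Convert cant: e = 147.3 mm = 0.1473 m
V_ms = sqrt(0.1473 * 9.81 * 4459 / 1.435)
V_ms = sqrt(4490.113566) = 67.0083 m/s
V = 67.0083 * 3.6 = 241.2 km/h

241.2


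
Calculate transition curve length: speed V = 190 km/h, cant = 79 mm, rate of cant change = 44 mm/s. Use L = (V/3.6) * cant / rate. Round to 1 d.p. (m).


Convert speed: V = 190 / 3.6 = 52.7778 m/s
L = 52.7778 * 79 / 44
L = 4169.4444 / 44
L = 94.8 m

94.8


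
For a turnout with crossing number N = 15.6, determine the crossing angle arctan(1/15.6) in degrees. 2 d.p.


1/N = 1/15.6 = 0.064103
angle = arctan(0.064103) = 0.064015 rad
angle = 0.064015 * 180/pi = 3.67 degrees

3.67


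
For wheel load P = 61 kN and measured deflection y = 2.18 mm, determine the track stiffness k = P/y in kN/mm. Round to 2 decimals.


Track stiffness k = P / y
k = 61 / 2.18
k = 27.98 kN/mm

27.98


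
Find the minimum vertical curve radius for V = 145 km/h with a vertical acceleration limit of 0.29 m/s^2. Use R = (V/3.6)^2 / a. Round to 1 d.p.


Convert speed: V = 145 / 3.6 = 40.2778 m/s
V^2 = 1622.2994 m^2/s^2
R_v = 1622.2994 / 0.29
R_v = 5594.1 m

5594.1


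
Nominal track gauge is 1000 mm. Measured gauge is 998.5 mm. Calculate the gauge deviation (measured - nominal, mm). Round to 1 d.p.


Deviation = measured - nominal
Deviation = 998.5 - 1000
Deviation = -1.5 mm

-1.5


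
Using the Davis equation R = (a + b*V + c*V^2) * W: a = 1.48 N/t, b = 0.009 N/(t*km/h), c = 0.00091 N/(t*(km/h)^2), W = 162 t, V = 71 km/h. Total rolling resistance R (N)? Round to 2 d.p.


b*V = 0.009 * 71 = 0.639
c*V^2 = 0.00091 * 5041 = 4.58731
R_per_t = 1.48 + 0.639 + 4.58731 = 6.70631 N/t
R_total = 6.70631 * 162 = 1086.42 N

1086.42


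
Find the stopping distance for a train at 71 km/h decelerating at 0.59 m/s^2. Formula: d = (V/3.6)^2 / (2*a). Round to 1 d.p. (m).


Convert speed: V = 71 / 3.6 = 19.7222 m/s
V^2 = 388.966
d = 388.966 / (2 * 0.59)
d = 388.966 / 1.18
d = 329.6 m

329.6


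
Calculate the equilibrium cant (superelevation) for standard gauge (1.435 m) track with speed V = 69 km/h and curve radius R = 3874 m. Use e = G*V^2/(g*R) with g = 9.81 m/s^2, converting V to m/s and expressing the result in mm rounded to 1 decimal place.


Convert speed: V = 69 / 3.6 = 19.1667 m/s
Apply formula: e = 1.435 * 19.1667^2 / (9.81 * 3874)
e = 1.435 * 367.3611 / 38003.94
e = 0.013871 m = 13.9 mm

13.9


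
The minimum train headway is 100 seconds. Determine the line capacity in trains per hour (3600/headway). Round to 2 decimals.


Capacity = 3600 / headway
Capacity = 3600 / 100
Capacity = 36.00 trains/hour

36.00


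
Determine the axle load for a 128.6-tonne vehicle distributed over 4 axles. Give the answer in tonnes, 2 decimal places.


Load per axle = total weight / number of axles
Load = 128.6 / 4
Load = 32.15 tonnes

32.15


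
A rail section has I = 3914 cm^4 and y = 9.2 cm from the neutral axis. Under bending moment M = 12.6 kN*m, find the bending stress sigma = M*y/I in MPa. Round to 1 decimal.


Convert units:
M = 12.6 kN*m = 12600000 N*mm
y = 9.2 cm = 92 mm
I = 3914 cm^4 = 39140000 mm^4
sigma = 12600000 * 92 / 39140000
sigma = 29.6 MPa

29.6


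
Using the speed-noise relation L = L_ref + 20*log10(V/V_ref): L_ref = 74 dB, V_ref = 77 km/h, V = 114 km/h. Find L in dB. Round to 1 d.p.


V/V_ref = 114 / 77 = 1.480519
log10(1.480519) = 0.170414
20 * 0.170414 = 3.4083
L = 74 + 3.4083 = 77.4 dB

77.4


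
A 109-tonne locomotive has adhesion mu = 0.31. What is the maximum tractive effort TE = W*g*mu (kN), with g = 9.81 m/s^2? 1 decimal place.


TE_max = W * g * mu
TE_max = 109 * 9.81 * 0.31
TE_max = 1069.29 * 0.31
TE_max = 331.5 kN

331.5


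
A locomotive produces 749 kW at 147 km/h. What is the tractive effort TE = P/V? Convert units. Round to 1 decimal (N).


Convert: P = 749 kW = 749000 W
V = 147 / 3.6 = 40.8333 m/s
TE = 749000 / 40.8333
TE = 18342.9 N

18342.9


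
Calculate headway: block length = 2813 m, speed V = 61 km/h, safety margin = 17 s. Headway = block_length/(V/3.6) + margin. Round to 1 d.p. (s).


V = 61 / 3.6 = 16.9444 m/s
Block traversal time = 2813 / 16.9444 = 166.0131 s
Headway = 166.0131 + 17
Headway = 183.0 s

183.0


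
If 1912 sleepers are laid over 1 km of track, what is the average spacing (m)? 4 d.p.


Spacing = 1000 m / number of sleepers
Spacing = 1000 / 1912
Spacing = 0.5230 m

0.5230


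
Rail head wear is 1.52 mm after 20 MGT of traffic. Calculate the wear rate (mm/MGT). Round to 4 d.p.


Wear rate = total wear / cumulative tonnage
Rate = 1.52 / 20
Rate = 0.0760 mm/MGT

0.0760


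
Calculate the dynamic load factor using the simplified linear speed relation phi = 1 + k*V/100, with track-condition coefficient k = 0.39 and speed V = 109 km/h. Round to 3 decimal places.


phi = 1 + k * V / 100
phi = 1 + 0.39 * 109 / 100
phi = 1 + 0.4251
phi = 1.425

1.425


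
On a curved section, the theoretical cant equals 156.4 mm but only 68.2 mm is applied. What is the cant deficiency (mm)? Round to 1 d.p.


Cant deficiency = equilibrium cant - actual cant
CD = 156.4 - 68.2
CD = 88.2 mm

88.2


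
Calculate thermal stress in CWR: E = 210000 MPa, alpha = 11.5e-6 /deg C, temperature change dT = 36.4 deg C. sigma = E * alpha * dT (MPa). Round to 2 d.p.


sigma = E * alpha * dT
sigma = 210000 * 11.5e-6 * 36.4
sigma = 2.415 * 36.4
sigma = 87.91 MPa

87.91


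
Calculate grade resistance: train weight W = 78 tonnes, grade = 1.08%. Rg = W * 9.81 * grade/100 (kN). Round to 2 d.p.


Rg = W * 9.81 * grade / 100
Rg = 78 * 9.81 * 1.08 / 100
Rg = 765.18 * 0.0108
Rg = 8.26 kN

8.26


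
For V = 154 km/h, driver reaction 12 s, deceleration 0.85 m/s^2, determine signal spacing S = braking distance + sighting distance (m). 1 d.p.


V = 154 / 3.6 = 42.7778 m/s
Braking distance = 42.7778^2 / (2*0.85) = 1076.4343 m
Sighting distance = 42.7778 * 12 = 513.3333 m
S = 1076.4343 + 513.3333 = 1589.8 m

1589.8


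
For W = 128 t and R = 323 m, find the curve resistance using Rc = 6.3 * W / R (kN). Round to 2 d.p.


Rc = 6.3 * W / R
Rc = 6.3 * 128 / 323
Rc = 806.4 / 323
Rc = 2.50 kN

2.50


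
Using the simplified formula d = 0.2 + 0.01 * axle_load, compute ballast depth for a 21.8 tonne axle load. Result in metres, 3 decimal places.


d = 0.2 + 0.01 * 21.8
d = 0.2 + 0.218
d = 0.418 m

0.418


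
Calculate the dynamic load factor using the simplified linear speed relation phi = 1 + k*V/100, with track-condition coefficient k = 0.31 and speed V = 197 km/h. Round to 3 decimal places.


phi = 1 + k * V / 100
phi = 1 + 0.31 * 197 / 100
phi = 1 + 0.6107
phi = 1.611

1.611


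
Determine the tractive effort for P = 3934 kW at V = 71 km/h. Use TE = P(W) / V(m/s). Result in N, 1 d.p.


Convert: P = 3934 kW = 3934000 W
V = 71 / 3.6 = 19.7222 m/s
TE = 3934000 / 19.7222
TE = 199470.4 N

199470.4


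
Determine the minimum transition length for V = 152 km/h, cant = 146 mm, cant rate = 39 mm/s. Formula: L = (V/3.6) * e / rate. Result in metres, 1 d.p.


Convert speed: V = 152 / 3.6 = 42.2222 m/s
L = 42.2222 * 146 / 39
L = 6164.4444 / 39
L = 158.1 m

158.1


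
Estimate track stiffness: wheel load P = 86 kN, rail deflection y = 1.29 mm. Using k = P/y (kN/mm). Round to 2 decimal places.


Track stiffness k = P / y
k = 86 / 1.29
k = 66.67 kN/mm

66.67


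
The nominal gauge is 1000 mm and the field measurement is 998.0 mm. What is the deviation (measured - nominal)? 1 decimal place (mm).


Deviation = measured - nominal
Deviation = 998.0 - 1000
Deviation = -2.0 mm

-2.0


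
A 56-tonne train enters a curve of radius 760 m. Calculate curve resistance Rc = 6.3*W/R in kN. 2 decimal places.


Rc = 6.3 * W / R
Rc = 6.3 * 56 / 760
Rc = 352.8 / 760
Rc = 0.46 kN

0.46


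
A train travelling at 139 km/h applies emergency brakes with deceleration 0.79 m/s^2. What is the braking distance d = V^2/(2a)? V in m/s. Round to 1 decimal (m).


Convert speed: V = 139 / 3.6 = 38.6111 m/s
V^2 = 1490.8179
d = 1490.8179 / (2 * 0.79)
d = 1490.8179 / 1.58
d = 943.6 m

943.6


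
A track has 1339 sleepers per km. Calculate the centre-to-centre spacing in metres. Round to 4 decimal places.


Spacing = 1000 m / number of sleepers
Spacing = 1000 / 1339
Spacing = 0.7468 m

0.7468


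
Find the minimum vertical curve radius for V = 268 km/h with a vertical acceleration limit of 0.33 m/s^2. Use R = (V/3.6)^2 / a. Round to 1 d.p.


Convert speed: V = 268 / 3.6 = 74.4444 m/s
V^2 = 5541.9753 m^2/s^2
R_v = 5541.9753 / 0.33
R_v = 16793.9 m

16793.9


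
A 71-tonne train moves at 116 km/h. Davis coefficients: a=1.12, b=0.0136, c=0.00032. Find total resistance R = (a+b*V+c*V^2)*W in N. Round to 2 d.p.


b*V = 0.0136 * 116 = 1.5776
c*V^2 = 0.00032 * 13456 = 4.30592
R_per_t = 1.12 + 1.5776 + 4.30592 = 7.00352 N/t
R_total = 7.00352 * 71 = 497.25 N

497.25


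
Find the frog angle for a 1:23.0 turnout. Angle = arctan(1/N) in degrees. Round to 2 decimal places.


1/N = 1/23.0 = 0.043478
angle = arctan(0.043478) = 0.043451 rad
angle = 0.043451 * 180/pi = 2.49 degrees

2.49


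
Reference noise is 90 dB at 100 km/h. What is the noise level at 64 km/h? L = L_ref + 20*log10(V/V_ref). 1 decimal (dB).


V/V_ref = 64 / 100 = 0.64
log10(0.64) = -0.19382
20 * -0.19382 = -3.8764
L = 90 + -3.8764 = 86.1 dB

86.1


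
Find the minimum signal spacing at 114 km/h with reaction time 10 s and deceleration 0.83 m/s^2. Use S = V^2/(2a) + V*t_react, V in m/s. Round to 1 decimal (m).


V = 114 / 3.6 = 31.6667 m/s
Braking distance = 31.6667^2 / (2*0.83) = 604.083 m
Sighting distance = 31.6667 * 10 = 316.6667 m
S = 604.083 + 316.6667 = 920.7 m

920.7


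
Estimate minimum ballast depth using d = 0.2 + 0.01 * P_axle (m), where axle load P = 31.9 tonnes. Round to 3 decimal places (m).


d = 0.2 + 0.01 * 31.9
d = 0.2 + 0.319
d = 0.519 m

0.519


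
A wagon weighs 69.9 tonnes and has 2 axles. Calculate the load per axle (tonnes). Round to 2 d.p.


Load per axle = total weight / number of axles
Load = 69.9 / 2
Load = 34.95 tonnes

34.95


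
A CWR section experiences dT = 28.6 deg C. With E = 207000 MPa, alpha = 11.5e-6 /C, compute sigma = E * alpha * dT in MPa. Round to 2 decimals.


sigma = E * alpha * dT
sigma = 207000 * 11.5e-6 * 28.6
sigma = 2.3805 * 28.6
sigma = 68.08 MPa

68.08


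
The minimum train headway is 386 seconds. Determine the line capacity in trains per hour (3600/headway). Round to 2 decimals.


Capacity = 3600 / headway
Capacity = 3600 / 386
Capacity = 9.33 trains/hour

9.33


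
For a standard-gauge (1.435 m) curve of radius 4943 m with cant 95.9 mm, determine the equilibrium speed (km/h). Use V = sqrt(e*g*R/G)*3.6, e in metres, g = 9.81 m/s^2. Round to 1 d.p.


Convert cant: e = 95.9 mm = 0.0959 m
V_ms = sqrt(0.0959 * 9.81 * 4943 / 1.435)
V_ms = sqrt(3240.606688) = 56.9263 m/s
V = 56.9263 * 3.6 = 204.9 km/h

204.9


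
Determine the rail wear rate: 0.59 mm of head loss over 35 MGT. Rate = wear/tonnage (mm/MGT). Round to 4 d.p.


Wear rate = total wear / cumulative tonnage
Rate = 0.59 / 35
Rate = 0.0169 mm/MGT

0.0169


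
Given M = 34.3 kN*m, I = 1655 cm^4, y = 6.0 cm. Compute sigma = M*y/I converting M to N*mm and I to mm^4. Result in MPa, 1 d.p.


Convert units:
M = 34.3 kN*m = 34300000 N*mm
y = 6.0 cm = 60 mm
I = 1655 cm^4 = 16550000 mm^4
sigma = 34300000 * 60 / 16550000
sigma = 124.4 MPa

124.4


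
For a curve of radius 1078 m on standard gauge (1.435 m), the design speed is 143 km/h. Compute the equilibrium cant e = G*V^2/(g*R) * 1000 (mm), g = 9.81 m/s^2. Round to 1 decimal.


Convert speed: V = 143 / 3.6 = 39.7222 m/s
Apply formula: e = 1.435 * 39.7222^2 / (9.81 * 1078)
e = 1.435 * 1577.8549 / 10575.18
e = 0.214107 m = 214.1 mm

214.1


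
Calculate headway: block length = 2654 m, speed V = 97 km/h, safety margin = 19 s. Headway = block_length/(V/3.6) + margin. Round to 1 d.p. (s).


V = 97 / 3.6 = 26.9444 m/s
Block traversal time = 2654 / 26.9444 = 98.499 s
Headway = 98.499 + 19
Headway = 117.5 s

117.5


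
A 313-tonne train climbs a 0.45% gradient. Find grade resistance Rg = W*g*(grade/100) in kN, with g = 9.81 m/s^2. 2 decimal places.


Rg = W * 9.81 * grade / 100
Rg = 313 * 9.81 * 0.45 / 100
Rg = 3070.53 * 0.0045
Rg = 13.82 kN

13.82


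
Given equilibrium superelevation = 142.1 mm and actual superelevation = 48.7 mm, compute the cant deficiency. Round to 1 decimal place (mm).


Cant deficiency = equilibrium cant - actual cant
CD = 142.1 - 48.7
CD = 93.4 mm

93.4


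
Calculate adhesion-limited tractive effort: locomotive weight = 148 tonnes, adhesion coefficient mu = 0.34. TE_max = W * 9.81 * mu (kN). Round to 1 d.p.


TE_max = W * g * mu
TE_max = 148 * 9.81 * 0.34
TE_max = 1451.88 * 0.34
TE_max = 493.6 kN

493.6


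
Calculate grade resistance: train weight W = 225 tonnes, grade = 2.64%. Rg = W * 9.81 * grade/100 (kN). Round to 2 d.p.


Rg = W * 9.81 * grade / 100
Rg = 225 * 9.81 * 2.64 / 100
Rg = 2207.25 * 0.0264
Rg = 58.27 kN

58.27


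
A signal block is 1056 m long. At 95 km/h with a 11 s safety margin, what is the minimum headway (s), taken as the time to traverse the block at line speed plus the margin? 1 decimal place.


V = 95 / 3.6 = 26.3889 m/s
Block traversal time = 1056 / 26.3889 = 40.0168 s
Headway = 40.0168 + 11
Headway = 51.0 s

51.0


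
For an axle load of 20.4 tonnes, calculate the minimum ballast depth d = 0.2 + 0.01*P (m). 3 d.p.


d = 0.2 + 0.01 * 20.4
d = 0.2 + 0.204
d = 0.404 m

0.404


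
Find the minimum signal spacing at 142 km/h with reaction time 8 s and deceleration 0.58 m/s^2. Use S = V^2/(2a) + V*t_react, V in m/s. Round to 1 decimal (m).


V = 142 / 3.6 = 39.4444 m/s
Braking distance = 39.4444^2 / (2*0.58) = 1341.2622 m
Sighting distance = 39.4444 * 8 = 315.5556 m
S = 1341.2622 + 315.5556 = 1656.8 m

1656.8


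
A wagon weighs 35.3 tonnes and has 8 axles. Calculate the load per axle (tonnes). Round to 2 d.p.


Load per axle = total weight / number of axles
Load = 35.3 / 8
Load = 4.41 tonnes

4.41


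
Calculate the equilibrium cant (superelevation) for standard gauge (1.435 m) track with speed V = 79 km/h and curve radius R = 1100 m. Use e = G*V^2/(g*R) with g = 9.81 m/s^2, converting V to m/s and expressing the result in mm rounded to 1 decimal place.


Convert speed: V = 79 / 3.6 = 21.9444 m/s
Apply formula: e = 1.435 * 21.9444^2 / (9.81 * 1100)
e = 1.435 * 481.5586 / 10791.0
e = 0.064038 m = 64.0 mm

64.0


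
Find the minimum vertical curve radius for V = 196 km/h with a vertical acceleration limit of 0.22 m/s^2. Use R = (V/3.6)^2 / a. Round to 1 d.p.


Convert speed: V = 196 / 3.6 = 54.4444 m/s
V^2 = 2964.1975 m^2/s^2
R_v = 2964.1975 / 0.22
R_v = 13473.6 m

13473.6


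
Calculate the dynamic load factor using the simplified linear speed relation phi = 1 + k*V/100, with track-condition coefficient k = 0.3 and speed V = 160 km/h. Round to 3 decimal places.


phi = 1 + k * V / 100
phi = 1 + 0.3 * 160 / 100
phi = 1 + 0.48
phi = 1.480

1.480


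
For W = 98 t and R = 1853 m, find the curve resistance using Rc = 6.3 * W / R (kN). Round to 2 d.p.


Rc = 6.3 * W / R
Rc = 6.3 * 98 / 1853
Rc = 617.4 / 1853
Rc = 0.33 kN

0.33


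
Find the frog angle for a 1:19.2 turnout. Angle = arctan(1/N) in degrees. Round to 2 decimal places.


1/N = 1/19.2 = 0.052083
angle = arctan(0.052083) = 0.052036 rad
angle = 0.052036 * 180/pi = 2.98 degrees

2.98


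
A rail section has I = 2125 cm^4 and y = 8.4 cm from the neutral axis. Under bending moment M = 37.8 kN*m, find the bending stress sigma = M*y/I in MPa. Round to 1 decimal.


Convert units:
M = 37.8 kN*m = 37800000 N*mm
y = 8.4 cm = 84 mm
I = 2125 cm^4 = 21250000 mm^4
sigma = 37800000 * 84 / 21250000
sigma = 149.4 MPa

149.4


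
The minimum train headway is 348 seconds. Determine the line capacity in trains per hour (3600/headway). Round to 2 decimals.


Capacity = 3600 / headway
Capacity = 3600 / 348
Capacity = 10.34 trains/hour

10.34


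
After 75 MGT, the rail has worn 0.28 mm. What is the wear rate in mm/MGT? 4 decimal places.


Wear rate = total wear / cumulative tonnage
Rate = 0.28 / 75
Rate = 0.0037 mm/MGT

0.0037


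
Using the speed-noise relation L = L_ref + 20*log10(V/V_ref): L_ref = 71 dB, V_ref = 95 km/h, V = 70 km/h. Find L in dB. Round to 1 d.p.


V/V_ref = 70 / 95 = 0.736842
log10(0.736842) = -0.132626
20 * -0.132626 = -2.6525
L = 71 + -2.6525 = 68.3 dB

68.3


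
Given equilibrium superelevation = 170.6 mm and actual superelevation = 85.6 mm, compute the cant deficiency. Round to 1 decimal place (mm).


Cant deficiency = equilibrium cant - actual cant
CD = 170.6 - 85.6
CD = 85.0 mm

85.0


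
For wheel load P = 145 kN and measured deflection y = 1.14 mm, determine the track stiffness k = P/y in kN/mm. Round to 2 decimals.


Track stiffness k = P / y
k = 145 / 1.14
k = 127.19 kN/mm

127.19


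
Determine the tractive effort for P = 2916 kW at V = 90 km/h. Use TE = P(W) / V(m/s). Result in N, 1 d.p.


Convert: P = 2916 kW = 2916000 W
V = 90 / 3.6 = 25.0 m/s
TE = 2916000 / 25.0
TE = 116640.0 N

116640.0


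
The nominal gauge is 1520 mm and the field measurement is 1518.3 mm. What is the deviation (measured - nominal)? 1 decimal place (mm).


Deviation = measured - nominal
Deviation = 1518.3 - 1520
Deviation = -1.7 mm

-1.7


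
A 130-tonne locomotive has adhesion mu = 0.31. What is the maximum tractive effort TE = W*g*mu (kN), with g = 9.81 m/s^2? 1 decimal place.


TE_max = W * g * mu
TE_max = 130 * 9.81 * 0.31
TE_max = 1275.3 * 0.31
TE_max = 395.3 kN

395.3


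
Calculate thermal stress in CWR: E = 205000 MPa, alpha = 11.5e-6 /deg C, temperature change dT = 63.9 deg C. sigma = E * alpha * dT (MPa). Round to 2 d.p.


sigma = E * alpha * dT
sigma = 205000 * 11.5e-6 * 63.9
sigma = 2.3575 * 63.9
sigma = 150.64 MPa

150.64


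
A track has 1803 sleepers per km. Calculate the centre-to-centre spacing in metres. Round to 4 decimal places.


Spacing = 1000 m / number of sleepers
Spacing = 1000 / 1803
Spacing = 0.5546 m

0.5546


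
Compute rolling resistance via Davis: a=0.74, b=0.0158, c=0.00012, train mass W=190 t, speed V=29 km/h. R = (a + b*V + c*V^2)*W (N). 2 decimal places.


b*V = 0.0158 * 29 = 0.4582
c*V^2 = 0.00012 * 841 = 0.10092
R_per_t = 0.74 + 0.4582 + 0.10092 = 1.29912 N/t
R_total = 1.29912 * 190 = 246.83 N

246.83


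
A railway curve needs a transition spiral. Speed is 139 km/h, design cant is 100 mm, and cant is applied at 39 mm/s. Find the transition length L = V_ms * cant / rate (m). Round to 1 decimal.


Convert speed: V = 139 / 3.6 = 38.6111 m/s
L = 38.6111 * 100 / 39
L = 3861.1111 / 39
L = 99.0 m

99.0


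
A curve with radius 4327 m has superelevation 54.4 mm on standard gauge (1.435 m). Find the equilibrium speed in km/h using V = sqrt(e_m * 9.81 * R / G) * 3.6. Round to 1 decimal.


Convert cant: e = 54.4 mm = 0.0544 m
V_ms = sqrt(0.0544 * 9.81 * 4327 / 1.435)
V_ms = sqrt(1609.173608) = 40.1145 m/s
V = 40.1145 * 3.6 = 144.4 km/h

144.4


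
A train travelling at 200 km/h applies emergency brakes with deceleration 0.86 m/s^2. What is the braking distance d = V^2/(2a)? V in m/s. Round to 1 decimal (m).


Convert speed: V = 200 / 3.6 = 55.5556 m/s
V^2 = 3086.4198
d = 3086.4198 / (2 * 0.86)
d = 3086.4198 / 1.72
d = 1794.4 m

1794.4


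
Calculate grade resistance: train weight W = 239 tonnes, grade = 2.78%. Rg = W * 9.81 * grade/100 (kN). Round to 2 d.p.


Rg = W * 9.81 * grade / 100
Rg = 239 * 9.81 * 2.78 / 100
Rg = 2344.59 * 0.0278
Rg = 65.18 kN

65.18


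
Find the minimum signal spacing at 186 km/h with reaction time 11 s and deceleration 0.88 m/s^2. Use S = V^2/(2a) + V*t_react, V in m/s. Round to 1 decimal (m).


V = 186 / 3.6 = 51.6667 m/s
Braking distance = 51.6667^2 / (2*0.88) = 1516.7298 m
Sighting distance = 51.6667 * 11 = 568.3333 m
S = 1516.7298 + 568.3333 = 2085.1 m

2085.1


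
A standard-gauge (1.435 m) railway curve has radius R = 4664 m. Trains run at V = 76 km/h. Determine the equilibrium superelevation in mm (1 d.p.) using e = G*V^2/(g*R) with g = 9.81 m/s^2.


Convert speed: V = 76 / 3.6 = 21.1111 m/s
Apply formula: e = 1.435 * 21.1111^2 / (9.81 * 4664)
e = 1.435 * 445.679 / 45753.84
e = 0.013978 m = 14.0 mm

14.0


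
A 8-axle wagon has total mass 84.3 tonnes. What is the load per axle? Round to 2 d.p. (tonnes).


Load per axle = total weight / number of axles
Load = 84.3 / 8
Load = 10.54 tonnes

10.54


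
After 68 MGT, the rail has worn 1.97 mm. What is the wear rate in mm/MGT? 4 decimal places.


Wear rate = total wear / cumulative tonnage
Rate = 1.97 / 68
Rate = 0.0290 mm/MGT

0.0290


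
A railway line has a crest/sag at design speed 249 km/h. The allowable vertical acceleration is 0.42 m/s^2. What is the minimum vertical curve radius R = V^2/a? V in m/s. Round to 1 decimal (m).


Convert speed: V = 249 / 3.6 = 69.1667 m/s
V^2 = 4784.0278 m^2/s^2
R_v = 4784.0278 / 0.42
R_v = 11390.5 m

11390.5


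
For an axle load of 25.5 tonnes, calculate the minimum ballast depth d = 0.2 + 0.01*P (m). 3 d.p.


d = 0.2 + 0.01 * 25.5
d = 0.2 + 0.255
d = 0.455 m

0.455


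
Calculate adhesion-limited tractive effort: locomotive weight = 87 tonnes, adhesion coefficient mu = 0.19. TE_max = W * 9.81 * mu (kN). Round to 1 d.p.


TE_max = W * g * mu
TE_max = 87 * 9.81 * 0.19
TE_max = 853.47 * 0.19
TE_max = 162.2 kN

162.2


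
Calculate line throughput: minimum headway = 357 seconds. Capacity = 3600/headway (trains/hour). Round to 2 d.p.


Capacity = 3600 / headway
Capacity = 3600 / 357
Capacity = 10.08 trains/hour

10.08


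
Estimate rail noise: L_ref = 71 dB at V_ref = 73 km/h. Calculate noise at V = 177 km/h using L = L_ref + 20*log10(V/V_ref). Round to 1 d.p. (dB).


V/V_ref = 177 / 73 = 2.424658
log10(2.424658) = 0.38465
20 * 0.38465 = 7.693
L = 71 + 7.693 = 78.7 dB

78.7


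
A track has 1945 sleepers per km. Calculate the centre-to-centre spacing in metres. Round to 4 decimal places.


Spacing = 1000 m / number of sleepers
Spacing = 1000 / 1945
Spacing = 0.5141 m

0.5141


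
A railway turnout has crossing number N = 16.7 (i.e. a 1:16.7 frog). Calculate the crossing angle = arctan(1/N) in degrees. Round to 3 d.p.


1/N = 1/16.7 = 0.05988
angle = arctan(0.05988) = 0.059809 rad
angle = 0.059809 * 180/pi = 3.427 degrees

3.427


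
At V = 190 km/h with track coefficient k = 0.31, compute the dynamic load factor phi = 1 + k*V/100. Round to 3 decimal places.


phi = 1 + k * V / 100
phi = 1 + 0.31 * 190 / 100
phi = 1 + 0.589
phi = 1.589

1.589


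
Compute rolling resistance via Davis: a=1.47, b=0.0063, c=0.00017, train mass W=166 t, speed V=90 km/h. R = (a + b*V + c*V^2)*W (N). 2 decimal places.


b*V = 0.0063 * 90 = 0.567
c*V^2 = 0.00017 * 8100 = 1.377
R_per_t = 1.47 + 0.567 + 1.377 = 3.414 N/t
R_total = 3.414 * 166 = 566.72 N

566.72


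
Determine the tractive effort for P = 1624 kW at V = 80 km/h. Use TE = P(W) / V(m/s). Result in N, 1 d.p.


Convert: P = 1624 kW = 1624000 W
V = 80 / 3.6 = 22.2222 m/s
TE = 1624000 / 22.2222
TE = 73080.0 N

73080.0


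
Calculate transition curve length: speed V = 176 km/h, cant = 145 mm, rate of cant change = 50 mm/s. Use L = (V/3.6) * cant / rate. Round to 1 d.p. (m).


Convert speed: V = 176 / 3.6 = 48.8889 m/s
L = 48.8889 * 145 / 50
L = 7088.8889 / 50
L = 141.8 m

141.8


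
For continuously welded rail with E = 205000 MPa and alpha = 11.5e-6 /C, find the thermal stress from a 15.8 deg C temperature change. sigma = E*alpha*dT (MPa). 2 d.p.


sigma = E * alpha * dT
sigma = 205000 * 11.5e-6 * 15.8
sigma = 2.3575 * 15.8
sigma = 37.25 MPa

37.25


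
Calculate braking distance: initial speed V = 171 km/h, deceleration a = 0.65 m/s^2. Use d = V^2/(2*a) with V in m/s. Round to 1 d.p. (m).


Convert speed: V = 171 / 3.6 = 47.5 m/s
V^2 = 2256.25
d = 2256.25 / (2 * 0.65)
d = 2256.25 / 1.3
d = 1735.6 m

1735.6


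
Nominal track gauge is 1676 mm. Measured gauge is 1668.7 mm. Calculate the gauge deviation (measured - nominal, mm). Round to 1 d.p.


Deviation = measured - nominal
Deviation = 1668.7 - 1676
Deviation = -7.3 mm

-7.3


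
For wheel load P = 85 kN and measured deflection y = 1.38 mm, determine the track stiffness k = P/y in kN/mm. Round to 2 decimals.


Track stiffness k = P / y
k = 85 / 1.38
k = 61.59 kN/mm

61.59


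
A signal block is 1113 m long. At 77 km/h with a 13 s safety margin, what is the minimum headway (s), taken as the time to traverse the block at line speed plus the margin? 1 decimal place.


V = 77 / 3.6 = 21.3889 m/s
Block traversal time = 1113 / 21.3889 = 52.0364 s
Headway = 52.0364 + 13
Headway = 65.0 s

65.0


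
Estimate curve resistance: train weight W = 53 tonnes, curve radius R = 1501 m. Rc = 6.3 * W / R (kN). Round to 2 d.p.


Rc = 6.3 * W / R
Rc = 6.3 * 53 / 1501
Rc = 333.9 / 1501
Rc = 0.22 kN

0.22


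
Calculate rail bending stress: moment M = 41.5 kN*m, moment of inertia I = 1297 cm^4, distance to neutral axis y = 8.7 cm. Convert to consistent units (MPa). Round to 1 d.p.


Convert units:
M = 41.5 kN*m = 41500000 N*mm
y = 8.7 cm = 87 mm
I = 1297 cm^4 = 12970000 mm^4
sigma = 41500000 * 87 / 12970000
sigma = 278.4 MPa

278.4


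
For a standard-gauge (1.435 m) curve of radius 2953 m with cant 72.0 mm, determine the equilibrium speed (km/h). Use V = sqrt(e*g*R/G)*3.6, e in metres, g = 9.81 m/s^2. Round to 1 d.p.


Convert cant: e = 72.0 mm = 0.0720 m
V_ms = sqrt(0.0720 * 9.81 * 2953 / 1.435)
V_ms = sqrt(1453.493352) = 38.1247 m/s
V = 38.1247 * 3.6 = 137.2 km/h

137.2


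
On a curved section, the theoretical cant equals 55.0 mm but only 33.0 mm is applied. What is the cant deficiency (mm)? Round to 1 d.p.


Cant deficiency = equilibrium cant - actual cant
CD = 55.0 - 33.0
CD = 22.0 mm

22.0


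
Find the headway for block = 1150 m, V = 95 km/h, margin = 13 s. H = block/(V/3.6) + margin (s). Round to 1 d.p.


V = 95 / 3.6 = 26.3889 m/s
Block traversal time = 1150 / 26.3889 = 43.5789 s
Headway = 43.5789 + 13
Headway = 56.6 s

56.6


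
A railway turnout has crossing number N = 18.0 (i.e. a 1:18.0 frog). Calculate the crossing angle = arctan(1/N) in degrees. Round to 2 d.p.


1/N = 1/18.0 = 0.055556
angle = arctan(0.055556) = 0.055499 rad
angle = 0.055499 * 180/pi = 3.18 degrees

3.18


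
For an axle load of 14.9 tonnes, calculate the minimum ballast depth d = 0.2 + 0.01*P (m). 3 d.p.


d = 0.2 + 0.01 * 14.9
d = 0.2 + 0.149
d = 0.349 m

0.349


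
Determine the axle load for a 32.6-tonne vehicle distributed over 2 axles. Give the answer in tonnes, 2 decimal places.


Load per axle = total weight / number of axles
Load = 32.6 / 2
Load = 16.30 tonnes

16.30


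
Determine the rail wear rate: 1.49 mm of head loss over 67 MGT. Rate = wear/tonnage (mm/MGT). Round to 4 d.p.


Wear rate = total wear / cumulative tonnage
Rate = 1.49 / 67
Rate = 0.0222 mm/MGT

0.0222


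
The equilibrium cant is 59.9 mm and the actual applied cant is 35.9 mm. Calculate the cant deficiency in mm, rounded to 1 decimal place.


Cant deficiency = equilibrium cant - actual cant
CD = 59.9 - 35.9
CD = 24.0 mm

24.0


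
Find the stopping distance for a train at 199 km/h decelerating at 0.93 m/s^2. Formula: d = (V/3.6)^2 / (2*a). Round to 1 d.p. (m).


Convert speed: V = 199 / 3.6 = 55.2778 m/s
V^2 = 3055.6327
d = 3055.6327 / (2 * 0.93)
d = 3055.6327 / 1.86
d = 1642.8 m

1642.8


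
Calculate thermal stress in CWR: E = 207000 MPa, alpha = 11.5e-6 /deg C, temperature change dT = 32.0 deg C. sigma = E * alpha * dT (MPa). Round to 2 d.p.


sigma = E * alpha * dT
sigma = 207000 * 11.5e-6 * 32.0
sigma = 2.3805 * 32.0
sigma = 76.18 MPa

76.18


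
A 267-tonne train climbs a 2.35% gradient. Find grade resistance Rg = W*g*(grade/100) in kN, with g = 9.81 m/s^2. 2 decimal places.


Rg = W * 9.81 * grade / 100
Rg = 267 * 9.81 * 2.35 / 100
Rg = 2619.27 * 0.0235
Rg = 61.55 kN

61.55


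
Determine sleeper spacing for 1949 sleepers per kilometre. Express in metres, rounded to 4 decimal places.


Spacing = 1000 m / number of sleepers
Spacing = 1000 / 1949
Spacing = 0.5131 m

0.5131


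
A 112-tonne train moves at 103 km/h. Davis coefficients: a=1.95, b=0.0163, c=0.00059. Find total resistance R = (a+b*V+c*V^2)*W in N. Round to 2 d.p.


b*V = 0.0163 * 103 = 1.6789
c*V^2 = 0.00059 * 10609 = 6.25931
R_per_t = 1.95 + 1.6789 + 6.25931 = 9.88821 N/t
R_total = 9.88821 * 112 = 1107.48 N

1107.48


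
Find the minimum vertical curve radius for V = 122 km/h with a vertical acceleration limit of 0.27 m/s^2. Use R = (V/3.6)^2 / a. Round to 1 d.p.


Convert speed: V = 122 / 3.6 = 33.8889 m/s
V^2 = 1148.4568 m^2/s^2
R_v = 1148.4568 / 0.27
R_v = 4253.5 m

4253.5


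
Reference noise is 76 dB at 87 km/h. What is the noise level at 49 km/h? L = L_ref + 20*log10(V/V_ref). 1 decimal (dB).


V/V_ref = 49 / 87 = 0.563218
log10(0.563218) = -0.249323
20 * -0.249323 = -4.9865
L = 76 + -4.9865 = 71.0 dB

71.0


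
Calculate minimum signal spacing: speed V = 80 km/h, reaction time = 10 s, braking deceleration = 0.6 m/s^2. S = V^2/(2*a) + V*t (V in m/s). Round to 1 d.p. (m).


V = 80 / 3.6 = 22.2222 m/s
Braking distance = 22.2222^2 / (2*0.6) = 411.5226 m
Sighting distance = 22.2222 * 10 = 222.2222 m
S = 411.5226 + 222.2222 = 633.7 m

633.7


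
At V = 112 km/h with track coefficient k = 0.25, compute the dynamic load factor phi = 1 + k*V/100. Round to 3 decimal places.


phi = 1 + k * V / 100
phi = 1 + 0.25 * 112 / 100
phi = 1 + 0.28
phi = 1.280

1.280


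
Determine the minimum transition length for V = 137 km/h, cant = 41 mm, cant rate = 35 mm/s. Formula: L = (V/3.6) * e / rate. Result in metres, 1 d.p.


Convert speed: V = 137 / 3.6 = 38.0556 m/s
L = 38.0556 * 41 / 35
L = 1560.2778 / 35
L = 44.6 m

44.6


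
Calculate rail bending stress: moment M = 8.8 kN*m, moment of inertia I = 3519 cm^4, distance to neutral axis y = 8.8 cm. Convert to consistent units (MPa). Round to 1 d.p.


Convert units:
M = 8.8 kN*m = 8800000 N*mm
y = 8.8 cm = 88 mm
I = 3519 cm^4 = 35190000 mm^4
sigma = 8800000 * 88 / 35190000
sigma = 22.0 MPa

22.0


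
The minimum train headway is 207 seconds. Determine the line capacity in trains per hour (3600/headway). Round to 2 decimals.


Capacity = 3600 / headway
Capacity = 3600 / 207
Capacity = 17.39 trains/hour

17.39


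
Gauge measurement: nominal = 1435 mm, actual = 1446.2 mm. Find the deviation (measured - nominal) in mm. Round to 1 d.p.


Deviation = measured - nominal
Deviation = 1446.2 - 1435
Deviation = 11.2 mm

11.2


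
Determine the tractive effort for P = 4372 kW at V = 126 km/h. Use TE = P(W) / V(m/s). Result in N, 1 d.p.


Convert: P = 4372 kW = 4372000 W
V = 126 / 3.6 = 35.0 m/s
TE = 4372000 / 35.0
TE = 124914.3 N

124914.3


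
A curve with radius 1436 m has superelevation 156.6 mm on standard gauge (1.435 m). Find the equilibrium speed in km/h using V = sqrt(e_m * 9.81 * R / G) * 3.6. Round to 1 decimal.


Convert cant: e = 156.6 mm = 0.1566 m
V_ms = sqrt(0.1566 * 9.81 * 1436 / 1.435)
V_ms = sqrt(1537.316555) = 39.2086 m/s
V = 39.2086 * 3.6 = 141.2 km/h

141.2


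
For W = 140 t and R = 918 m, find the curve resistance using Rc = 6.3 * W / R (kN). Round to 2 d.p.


Rc = 6.3 * W / R
Rc = 6.3 * 140 / 918
Rc = 882.0 / 918
Rc = 0.96 kN

0.96


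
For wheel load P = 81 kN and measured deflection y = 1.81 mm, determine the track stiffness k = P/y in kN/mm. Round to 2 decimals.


Track stiffness k = P / y
k = 81 / 1.81
k = 44.75 kN/mm

44.75


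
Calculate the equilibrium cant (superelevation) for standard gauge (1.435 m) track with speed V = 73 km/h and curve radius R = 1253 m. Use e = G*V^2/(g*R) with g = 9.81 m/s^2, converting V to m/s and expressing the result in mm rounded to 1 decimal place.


Convert speed: V = 73 / 3.6 = 20.2778 m/s
Apply formula: e = 1.435 * 20.2778^2 / (9.81 * 1253)
e = 1.435 * 411.1883 / 12291.93
e = 0.048003 m = 48.0 mm

48.0


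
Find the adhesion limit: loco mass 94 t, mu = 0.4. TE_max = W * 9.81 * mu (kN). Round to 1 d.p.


TE_max = W * g * mu
TE_max = 94 * 9.81 * 0.4
TE_max = 922.14 * 0.4
TE_max = 368.9 kN

368.9


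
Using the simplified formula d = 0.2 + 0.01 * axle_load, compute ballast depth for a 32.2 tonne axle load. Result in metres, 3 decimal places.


d = 0.2 + 0.01 * 32.2
d = 0.2 + 0.322
d = 0.522 m

0.522


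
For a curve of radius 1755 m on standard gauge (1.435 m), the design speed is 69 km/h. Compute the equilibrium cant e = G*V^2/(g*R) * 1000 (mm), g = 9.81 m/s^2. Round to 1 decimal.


Convert speed: V = 69 / 3.6 = 19.1667 m/s
Apply formula: e = 1.435 * 19.1667^2 / (9.81 * 1755)
e = 1.435 * 367.3611 / 17216.55
e = 0.03062 m = 30.6 mm

30.6


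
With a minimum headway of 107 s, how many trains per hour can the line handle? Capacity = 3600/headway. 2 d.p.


Capacity = 3600 / headway
Capacity = 3600 / 107
Capacity = 33.64 trains/hour

33.64


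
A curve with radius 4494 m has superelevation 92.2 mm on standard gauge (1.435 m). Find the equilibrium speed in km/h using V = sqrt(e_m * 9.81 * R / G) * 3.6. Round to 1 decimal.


Convert cant: e = 92.2 mm = 0.0922 m
V_ms = sqrt(0.0922 * 9.81 * 4494 / 1.435)
V_ms = sqrt(2832.572898) = 53.2219 m/s
V = 53.2219 * 3.6 = 191.6 km/h

191.6


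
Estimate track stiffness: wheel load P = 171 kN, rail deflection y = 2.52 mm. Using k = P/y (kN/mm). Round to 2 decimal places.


Track stiffness k = P / y
k = 171 / 2.52
k = 67.86 kN/mm

67.86
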